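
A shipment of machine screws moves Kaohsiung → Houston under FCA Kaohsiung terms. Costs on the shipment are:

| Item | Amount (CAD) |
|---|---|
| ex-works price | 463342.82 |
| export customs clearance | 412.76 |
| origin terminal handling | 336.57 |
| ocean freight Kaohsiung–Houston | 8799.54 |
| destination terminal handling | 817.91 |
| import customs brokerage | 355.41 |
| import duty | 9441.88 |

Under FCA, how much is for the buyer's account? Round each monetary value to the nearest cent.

FCA: the seller delivers export-cleared goods to the carrier; the buyer bears costs from that point.
Seller's account: goods 463342.82 + export clearance 412.76 = 463755.58
Buyer's account: origin terminal 336.57 + freight 8799.54 + destination terminal 817.91 + brokerage 355.41 + duty 9441.88 = 19751.31

Buyer's account: CAD 19751.31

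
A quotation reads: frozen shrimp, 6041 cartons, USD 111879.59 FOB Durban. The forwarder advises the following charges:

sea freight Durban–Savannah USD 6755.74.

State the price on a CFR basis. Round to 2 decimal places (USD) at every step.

CFR price: USD 118635.33

From FOB to CFR, the seller additionally bears: freight.
CFR price = 111879.59 + 6755.74 = 118635.33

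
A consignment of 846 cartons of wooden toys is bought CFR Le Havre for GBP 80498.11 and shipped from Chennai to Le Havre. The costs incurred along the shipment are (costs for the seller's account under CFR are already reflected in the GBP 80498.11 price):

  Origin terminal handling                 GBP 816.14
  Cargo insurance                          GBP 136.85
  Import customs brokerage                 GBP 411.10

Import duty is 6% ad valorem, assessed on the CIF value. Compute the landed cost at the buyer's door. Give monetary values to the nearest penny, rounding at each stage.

Total landed cost: GBP 85884.16

CFR: the seller pays costs through ocean freight to the destination port, but not insurance.
Already in the invoice (seller's account under CFR): origin terminal — exclude.
CIF value = CFR price + insurance = 80498.11 + 136.85 = 80634.96
Import duty = 80634.96 × 6% = 4838.10
Buyer bears: insurance 136.85 + brokerage 411.10 + duty 4838.10 = 5386.05
Landed cost = invoice 80498.11 + 5386.05 = 85884.16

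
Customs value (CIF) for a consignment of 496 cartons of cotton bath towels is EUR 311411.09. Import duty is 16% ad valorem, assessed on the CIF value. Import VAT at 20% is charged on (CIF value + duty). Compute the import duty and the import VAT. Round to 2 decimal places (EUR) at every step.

Import duty = 311411.09 × 16% = 49825.77
VAT base = CIF + duty = 311411.09 + 49825.77 = 361236.86
Import VAT = 361236.86 × 20% = 72247.37

Import duty: EUR 49825.77; import VAT: EUR 72247.37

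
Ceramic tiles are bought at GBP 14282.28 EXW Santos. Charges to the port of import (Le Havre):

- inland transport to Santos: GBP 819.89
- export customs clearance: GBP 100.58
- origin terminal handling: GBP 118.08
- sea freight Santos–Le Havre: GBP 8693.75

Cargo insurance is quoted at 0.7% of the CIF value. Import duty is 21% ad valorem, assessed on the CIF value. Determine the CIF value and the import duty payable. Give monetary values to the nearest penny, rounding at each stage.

CIF value: GBP 24183.87; import duty: GBP 5078.61

Let C be the CIF value. C = EXW price + pre-shipment costs + freight + 0.7% × C
C − 0.7% × C = 14282.28 + 819.89 + 100.58 + 118.08 + 8693.75
0.993 × C = 24014.58
C = 24014.58 / 0.993 = 24183.87
Insurance premium = 0.7% × 24183.87 = 169.29
Import duty = 24183.87 × 21% = 5078.61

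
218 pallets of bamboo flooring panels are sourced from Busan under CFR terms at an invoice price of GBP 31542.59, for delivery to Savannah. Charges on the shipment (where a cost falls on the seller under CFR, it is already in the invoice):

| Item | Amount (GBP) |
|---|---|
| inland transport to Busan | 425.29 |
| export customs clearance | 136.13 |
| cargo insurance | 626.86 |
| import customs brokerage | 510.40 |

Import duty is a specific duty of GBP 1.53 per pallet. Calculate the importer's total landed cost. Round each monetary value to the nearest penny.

CFR: the seller pays costs through ocean freight to the destination port, but not insurance.
Already in the invoice (seller's account under CFR): inland to port, export clearance — exclude.
CIF value = CFR price + insurance = 31542.59 + 626.86 = 32169.45
Import duty = 218 × 1.53 = 333.54
Buyer bears: insurance 626.86 + brokerage 510.40 + duty 333.54 = 1470.80
Landed cost = invoice 31542.59 + 1470.80 = 33013.39

Total landed cost: GBP 33013.39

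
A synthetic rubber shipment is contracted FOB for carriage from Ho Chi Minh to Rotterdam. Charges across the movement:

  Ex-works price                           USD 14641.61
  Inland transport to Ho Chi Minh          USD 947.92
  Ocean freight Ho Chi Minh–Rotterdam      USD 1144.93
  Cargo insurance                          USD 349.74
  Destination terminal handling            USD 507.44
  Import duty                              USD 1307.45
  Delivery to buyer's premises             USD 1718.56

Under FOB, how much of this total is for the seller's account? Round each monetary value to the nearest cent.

Seller's account: USD 15589.53

FOB: the seller bears costs until goods are on board at the origin port; the buyer bears freight, insurance and all costs thereafter.
Seller's account: goods 14641.61 + inland to port 947.92 = 15589.53
Buyer's account: freight 1144.93 + insurance 349.74 + destination terminal 507.44 + duty 1307.45 + delivery 1718.56 = 5028.12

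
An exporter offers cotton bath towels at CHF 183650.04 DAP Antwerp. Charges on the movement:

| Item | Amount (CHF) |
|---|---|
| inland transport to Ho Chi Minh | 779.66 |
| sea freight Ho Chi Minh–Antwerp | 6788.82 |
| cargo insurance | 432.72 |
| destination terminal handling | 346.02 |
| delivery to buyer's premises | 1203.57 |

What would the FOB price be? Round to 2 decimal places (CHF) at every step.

Not relevant to the conversion: inland to port — on the seller under both DAP and FOB; already in the DAP price and stays in the FOB price.
From DAP to FOB, the seller no longer bears: freight, insurance, destination terminal, delivery.
FOB price = 183650.04 − 6788.82 − 432.72 − 346.02 − 1203.57 = 174878.91

FOB price: CHF 174878.91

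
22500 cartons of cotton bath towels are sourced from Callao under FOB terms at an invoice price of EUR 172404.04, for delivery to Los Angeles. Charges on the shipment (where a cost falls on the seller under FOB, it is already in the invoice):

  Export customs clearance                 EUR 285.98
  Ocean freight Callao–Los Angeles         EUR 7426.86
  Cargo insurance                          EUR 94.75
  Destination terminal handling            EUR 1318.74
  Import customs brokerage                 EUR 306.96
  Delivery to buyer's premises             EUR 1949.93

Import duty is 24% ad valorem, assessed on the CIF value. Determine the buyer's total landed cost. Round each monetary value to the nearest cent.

FOB: the seller bears costs until goods are on board at the origin port; the buyer bears freight, insurance and all costs thereafter.
Already in the invoice (seller's account under FOB): export clearance — exclude.
CIF value = FOB price + freight + insurance = 172404.04 + 7426.86 + 94.75 = 179925.65
Import duty = 179925.65 × 24% = 43182.16
Buyer bears: freight 7426.86 + insurance 94.75 + destination terminal 1318.74 + brokerage 306.96 + delivery 1949.93 + duty 43182.16 = 54279.40
Landed cost = invoice 172404.04 + 54279.40 = 226683.44

Total landed cost: EUR 226683.44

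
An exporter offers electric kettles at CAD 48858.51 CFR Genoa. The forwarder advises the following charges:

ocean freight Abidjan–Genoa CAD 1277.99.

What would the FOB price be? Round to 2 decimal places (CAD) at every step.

FOB price: CAD 47580.52

From CFR to FOB, the seller no longer bears: freight.
FOB price = 48858.51 − 1277.99 = 47580.52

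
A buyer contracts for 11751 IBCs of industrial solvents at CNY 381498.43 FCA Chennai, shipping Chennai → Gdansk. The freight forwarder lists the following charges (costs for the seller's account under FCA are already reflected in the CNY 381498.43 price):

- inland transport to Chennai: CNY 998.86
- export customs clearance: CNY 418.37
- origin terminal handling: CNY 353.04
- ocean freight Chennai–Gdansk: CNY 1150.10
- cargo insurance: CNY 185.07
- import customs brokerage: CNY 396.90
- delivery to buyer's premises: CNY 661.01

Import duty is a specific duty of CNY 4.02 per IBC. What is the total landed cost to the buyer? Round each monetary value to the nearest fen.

FCA: the seller delivers export-cleared goods to the carrier; the buyer bears costs from that point.
Already in the invoice (seller's account under FCA): inland to port, export clearance — exclude.
CIF value = FCA price + origin terminal + freight + insurance = 381498.43 + 353.04 + 1150.10 + 185.07 = 383186.64
Import duty = 11751 × 4.02 = 47239.02
Buyer bears: origin terminal 353.04 + freight 1150.10 + insurance 185.07 + brokerage 396.90 + delivery 661.01 + duty 47239.02 = 49985.14
Landed cost = invoice 381498.43 + 49985.14 = 431483.57

Total landed cost: CNY 431483.57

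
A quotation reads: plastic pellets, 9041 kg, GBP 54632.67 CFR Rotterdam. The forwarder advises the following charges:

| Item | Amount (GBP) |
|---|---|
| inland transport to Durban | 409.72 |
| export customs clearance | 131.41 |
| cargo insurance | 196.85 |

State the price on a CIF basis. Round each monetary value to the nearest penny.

Not relevant to the conversion: inland to port, export clearance — on the seller under both CFR and CIF; already in the CFR price and stays in the CIF price.
From CFR to CIF, the seller additionally bears: insurance.
CIF price = 54632.67 + 196.85 = 54829.52

CIF price: GBP 54829.52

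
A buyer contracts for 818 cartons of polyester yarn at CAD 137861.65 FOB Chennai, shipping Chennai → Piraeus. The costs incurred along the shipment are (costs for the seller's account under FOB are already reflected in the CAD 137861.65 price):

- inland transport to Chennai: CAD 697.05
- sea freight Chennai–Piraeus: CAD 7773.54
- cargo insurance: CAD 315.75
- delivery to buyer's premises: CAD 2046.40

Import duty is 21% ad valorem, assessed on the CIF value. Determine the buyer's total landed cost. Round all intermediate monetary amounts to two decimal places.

FOB: the seller bears costs until goods are on board at the origin port; the buyer bears freight, insurance and all costs thereafter.
Already in the invoice (seller's account under FOB): inland to port — exclude.
CIF value = FOB price + freight + insurance = 137861.65 + 7773.54 + 315.75 = 145950.94
Import duty = 145950.94 × 21% = 30649.70
Buyer bears: freight 7773.54 + insurance 315.75 + delivery 2046.40 + duty 30649.70 = 40785.39
Landed cost = invoice 137861.65 + 40785.39 = 178647.04

Total landed cost: CAD 178647.04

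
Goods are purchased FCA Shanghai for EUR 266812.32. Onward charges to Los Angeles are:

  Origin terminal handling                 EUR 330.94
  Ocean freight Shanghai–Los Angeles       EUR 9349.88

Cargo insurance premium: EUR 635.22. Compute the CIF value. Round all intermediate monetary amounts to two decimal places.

CIF = FCA price + pre-shipment costs + freight + insurance
CIF = 266812.32 + 330.94 + 9349.88 + 635.22 = 277128.36

CIF value: EUR 277128.36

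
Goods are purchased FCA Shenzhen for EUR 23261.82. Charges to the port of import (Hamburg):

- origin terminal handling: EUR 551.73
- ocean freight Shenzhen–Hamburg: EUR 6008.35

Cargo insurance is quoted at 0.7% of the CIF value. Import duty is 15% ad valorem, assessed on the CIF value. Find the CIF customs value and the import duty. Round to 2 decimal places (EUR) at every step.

Let C be the CIF value. C = FCA price + pre-shipment costs + freight + 0.7% × C
C − 0.7% × C = 23261.82 + 551.73 + 6008.35
0.993 × C = 29821.90
C = 29821.90 / 0.993 = 30032.12
Insurance premium = 0.7% × 30032.12 = 210.22
Import duty = 30032.12 × 15% = 4504.82

CIF value: EUR 30032.12; import duty: EUR 4504.82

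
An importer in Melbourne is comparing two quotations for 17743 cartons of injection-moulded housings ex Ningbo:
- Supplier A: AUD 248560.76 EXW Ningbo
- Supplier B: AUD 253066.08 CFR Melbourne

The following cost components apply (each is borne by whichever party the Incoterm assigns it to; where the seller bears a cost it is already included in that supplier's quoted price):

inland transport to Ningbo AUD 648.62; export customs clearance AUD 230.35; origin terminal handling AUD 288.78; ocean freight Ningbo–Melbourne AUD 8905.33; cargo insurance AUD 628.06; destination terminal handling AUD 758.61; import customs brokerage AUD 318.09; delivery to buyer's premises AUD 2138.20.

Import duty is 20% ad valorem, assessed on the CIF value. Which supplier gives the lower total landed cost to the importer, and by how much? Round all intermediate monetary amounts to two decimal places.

Supplier A (EXW):
CIF value = EXW price + inland to port + export clearance + origin terminal + freight + insurance = 248560.76 + 648.62 + 230.35 + 288.78 + 8905.33 + 628.06 = 259261.90
Import duty = 259261.90 × 20% = 51852.38
Buyer bears (A): 648.62 + 230.35 + 288.78 + 8905.33 + 628.06 + 758.61 + 318.09 + 2138.20 = 13916.04
Landed cost (A) = invoice 248560.76 + 13916.04 + duty 51852.38 = 314329.18
Supplier B (CFR):
CIF value = CFR price + insurance = 253066.08 + 628.06 = 253694.14
Import duty = 253694.14 × 20% = 50738.83
Buyer bears (B): 628.06 + 758.61 + 318.09 + 2138.20 = 3842.96
Landed cost (B) = invoice 253066.08 + 3842.96 + duty 50738.83 = 307647.87
Difference = |314329.18 − 307647.87| = 6681.31

Supplier B is cheaper by AUD 6681.31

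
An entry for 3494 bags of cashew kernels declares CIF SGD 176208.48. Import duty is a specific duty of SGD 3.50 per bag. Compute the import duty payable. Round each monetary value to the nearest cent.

Import duty = 3494 × 3.50 = 12229.00

Import duty: SGD 12229.00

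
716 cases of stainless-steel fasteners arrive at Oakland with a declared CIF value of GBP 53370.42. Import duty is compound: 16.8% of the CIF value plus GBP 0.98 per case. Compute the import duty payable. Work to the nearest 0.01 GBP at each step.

Import duty: GBP 9667.91

Ad valorem component: 53370.42 × 16.8% = 8966.23
Specific component: 716 × 0.98 = 701.68
Import duty = 8966.23 + 701.68 = 9667.91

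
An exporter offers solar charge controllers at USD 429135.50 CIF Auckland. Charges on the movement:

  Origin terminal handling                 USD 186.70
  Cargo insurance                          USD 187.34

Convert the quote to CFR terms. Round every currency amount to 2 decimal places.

CFR price: USD 428948.16

Not relevant to the conversion: origin terminal — on the seller under both CIF and CFR; already in the CIF price and stays in the CFR price.
From CIF to CFR, the seller no longer bears: insurance.
CFR price = 429135.50 − 187.34 = 428948.16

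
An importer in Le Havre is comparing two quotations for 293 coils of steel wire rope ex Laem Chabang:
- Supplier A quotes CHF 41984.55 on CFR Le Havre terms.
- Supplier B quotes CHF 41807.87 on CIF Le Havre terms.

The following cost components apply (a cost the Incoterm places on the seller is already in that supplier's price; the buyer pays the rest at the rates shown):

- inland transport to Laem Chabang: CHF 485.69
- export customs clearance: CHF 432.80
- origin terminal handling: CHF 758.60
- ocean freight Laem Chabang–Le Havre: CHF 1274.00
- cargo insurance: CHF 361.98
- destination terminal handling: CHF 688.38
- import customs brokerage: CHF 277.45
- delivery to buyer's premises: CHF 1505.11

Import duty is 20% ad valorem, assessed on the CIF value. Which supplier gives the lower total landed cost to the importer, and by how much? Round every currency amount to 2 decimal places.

Supplier B is cheaper by CHF 646.40

Supplier A (CFR):
CIF value = CFR price + insurance = 41984.55 + 361.98 = 42346.53
Import duty = 42346.53 × 20% = 8469.31
Buyer bears (A): 361.98 + 688.38 + 277.45 + 1505.11 = 2832.92
Landed cost (A) = invoice 41984.55 + 2832.92 + duty 8469.31 = 53286.78
Supplier B (CIF):
The CIF price already equals the CIF value: 41807.87
Import duty = 41807.87 × 20% = 8361.57
Buyer bears (B): 688.38 + 277.45 + 1505.11 = 2470.94
Landed cost (B) = invoice 41807.87 + 2470.94 + duty 8361.57 = 52640.38
Difference = |53286.78 − 52640.38| = 646.40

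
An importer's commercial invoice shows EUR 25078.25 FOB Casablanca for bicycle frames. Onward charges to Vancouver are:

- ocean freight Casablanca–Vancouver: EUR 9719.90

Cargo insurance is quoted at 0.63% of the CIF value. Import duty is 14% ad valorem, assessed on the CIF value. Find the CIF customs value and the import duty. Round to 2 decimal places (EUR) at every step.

Let C be the CIF value. C = FOB price + freight + 0.63% × C
C − 0.63% × C = 25078.25 + 9719.90
0.9937 × C = 34798.15
C = 34798.15 / 0.9937 = 35018.77
Insurance premium = 0.63% × 35018.77 = 220.62
Import duty = 35018.77 × 14% = 4902.63

CIF value: EUR 35018.77; import duty: EUR 4902.63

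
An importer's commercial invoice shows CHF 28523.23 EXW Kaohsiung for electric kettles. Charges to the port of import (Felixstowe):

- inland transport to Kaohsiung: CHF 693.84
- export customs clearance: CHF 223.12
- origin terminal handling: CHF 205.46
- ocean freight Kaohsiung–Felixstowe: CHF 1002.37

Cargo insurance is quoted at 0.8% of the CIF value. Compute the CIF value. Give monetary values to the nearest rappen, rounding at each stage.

CIF value: CHF 30895.18

Let C be the CIF value. C = EXW price + pre-shipment costs + freight + 0.8% × C
C − 0.8% × C = 28523.23 + 693.84 + 223.12 + 205.46 + 1002.37
0.992 × C = 30648.02
C = 30648.02 / 0.992 = 30895.18
Insurance premium = 0.8% × 30895.18 = 247.16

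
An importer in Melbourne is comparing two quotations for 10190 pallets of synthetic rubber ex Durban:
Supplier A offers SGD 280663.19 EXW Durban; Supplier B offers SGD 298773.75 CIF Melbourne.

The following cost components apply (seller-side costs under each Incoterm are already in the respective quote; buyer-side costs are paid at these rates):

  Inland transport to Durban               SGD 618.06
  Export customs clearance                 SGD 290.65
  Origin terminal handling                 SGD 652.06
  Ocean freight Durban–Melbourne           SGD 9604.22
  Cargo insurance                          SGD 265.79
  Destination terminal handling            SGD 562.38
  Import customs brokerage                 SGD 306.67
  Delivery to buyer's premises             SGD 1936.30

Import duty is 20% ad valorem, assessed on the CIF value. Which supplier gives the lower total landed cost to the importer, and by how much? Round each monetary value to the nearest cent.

Supplier A (EXW):
CIF value = EXW price + inland to port + export clearance + origin terminal + freight + insurance = 280663.19 + 618.06 + 290.65 + 652.06 + 9604.22 + 265.79 = 292093.97
Import duty = 292093.97 × 20% = 58418.79
Buyer bears (A): 618.06 + 290.65 + 652.06 + 9604.22 + 265.79 + 562.38 + 306.67 + 1936.30 = 14236.13
Landed cost (A) = invoice 280663.19 + 14236.13 + duty 58418.79 = 353318.11
Supplier B (CIF):
The CIF price already equals the CIF value: 298773.75
Import duty = 298773.75 × 20% = 59754.75
Buyer bears (B): 562.38 + 306.67 + 1936.30 = 2805.35
Landed cost (B) = invoice 298773.75 + 2805.35 + duty 59754.75 = 361333.85
Difference = |353318.11 − 361333.85| = 8015.74

Supplier A is cheaper by SGD 8015.74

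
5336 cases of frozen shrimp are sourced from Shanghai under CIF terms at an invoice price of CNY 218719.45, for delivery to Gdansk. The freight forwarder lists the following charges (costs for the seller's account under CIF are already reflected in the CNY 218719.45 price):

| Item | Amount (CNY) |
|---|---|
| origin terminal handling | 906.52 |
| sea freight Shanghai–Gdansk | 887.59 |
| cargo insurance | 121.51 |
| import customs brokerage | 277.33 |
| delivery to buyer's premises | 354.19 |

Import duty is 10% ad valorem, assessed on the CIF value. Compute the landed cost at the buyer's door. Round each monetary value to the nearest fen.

Total landed cost: CNY 241222.92

CIF: the seller pays costs through ocean freight and marine insurance to the destination port.
Already in the invoice (seller's account under CIF): origin terminal, freight, insurance — exclude.
The CIF price already equals the CIF value: 218719.45
Import duty = 218719.45 × 10% = 21871.95
Buyer bears: brokerage 277.33 + delivery 354.19 + duty 21871.95 = 22503.47
Landed cost = invoice 218719.45 + 22503.47 = 241222.92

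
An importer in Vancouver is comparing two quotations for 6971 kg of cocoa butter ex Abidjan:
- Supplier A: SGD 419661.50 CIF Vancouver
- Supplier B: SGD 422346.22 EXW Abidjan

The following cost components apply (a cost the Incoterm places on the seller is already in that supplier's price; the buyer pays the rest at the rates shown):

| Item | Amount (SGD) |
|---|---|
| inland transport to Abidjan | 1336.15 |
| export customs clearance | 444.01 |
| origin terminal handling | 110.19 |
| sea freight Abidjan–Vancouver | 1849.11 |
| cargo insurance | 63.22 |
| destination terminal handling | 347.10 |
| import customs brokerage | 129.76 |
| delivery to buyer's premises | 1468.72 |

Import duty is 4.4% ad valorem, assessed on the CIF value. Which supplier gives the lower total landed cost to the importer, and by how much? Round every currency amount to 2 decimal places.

Supplier A (CIF):
The CIF price already equals the CIF value: 419661.50
Import duty = 419661.50 × 4.4% = 18465.11
Buyer bears (A): 347.10 + 129.76 + 1468.72 = 1945.58
Landed cost (A) = invoice 419661.50 + 1945.58 + duty 18465.11 = 440072.19
Supplier B (EXW):
CIF value = EXW price + inland to port + export clearance + origin terminal + freight + insurance = 422346.22 + 1336.15 + 444.01 + 110.19 + 1849.11 + 63.22 = 426148.90
Import duty = 426148.90 × 4.4% = 18750.55
Buyer bears (B): 1336.15 + 444.01 + 110.19 + 1849.11 + 63.22 + 347.10 + 129.76 + 1468.72 = 5748.26
Landed cost (B) = invoice 422346.22 + 5748.26 + duty 18750.55 = 446845.03
Difference = |440072.19 − 446845.03| = 6772.84

Supplier A is cheaper by SGD 6772.84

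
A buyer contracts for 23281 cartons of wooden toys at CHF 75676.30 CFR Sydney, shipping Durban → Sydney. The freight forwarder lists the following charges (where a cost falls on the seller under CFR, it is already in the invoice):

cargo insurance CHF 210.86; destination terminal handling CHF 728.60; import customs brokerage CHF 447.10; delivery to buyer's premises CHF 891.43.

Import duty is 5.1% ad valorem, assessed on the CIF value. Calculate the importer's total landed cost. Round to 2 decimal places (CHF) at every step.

CFR: the seller pays costs through ocean freight to the destination port, but not insurance.
CIF value = CFR price + insurance = 75676.30 + 210.86 = 75887.16
Import duty = 75887.16 × 5.1% = 3870.25
Buyer bears: insurance 210.86 + destination terminal 728.60 + brokerage 447.10 + delivery 891.43 + duty 3870.25 = 6148.24
Landed cost = invoice 75676.30 + 6148.24 = 81824.54

Total landed cost: CHF 81824.54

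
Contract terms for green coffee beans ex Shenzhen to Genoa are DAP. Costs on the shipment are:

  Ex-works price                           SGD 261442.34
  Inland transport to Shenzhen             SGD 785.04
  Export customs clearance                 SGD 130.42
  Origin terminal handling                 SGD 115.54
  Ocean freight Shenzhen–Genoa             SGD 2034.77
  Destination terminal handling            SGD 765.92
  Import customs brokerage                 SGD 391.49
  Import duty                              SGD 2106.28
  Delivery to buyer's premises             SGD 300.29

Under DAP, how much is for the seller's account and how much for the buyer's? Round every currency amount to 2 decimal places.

Seller: SGD 265574.32; buyer: SGD 2497.77

DAP: the seller bears all costs to the named destination except import duty and clearance.
Seller's account: goods 261442.34 + inland to port 785.04 + export clearance 130.42 + origin terminal 115.54 + freight 2034.77 + destination terminal 765.92 + delivery 300.29 = 265574.32
Buyer's account: brokerage 391.49 + duty 2106.28 = 2497.77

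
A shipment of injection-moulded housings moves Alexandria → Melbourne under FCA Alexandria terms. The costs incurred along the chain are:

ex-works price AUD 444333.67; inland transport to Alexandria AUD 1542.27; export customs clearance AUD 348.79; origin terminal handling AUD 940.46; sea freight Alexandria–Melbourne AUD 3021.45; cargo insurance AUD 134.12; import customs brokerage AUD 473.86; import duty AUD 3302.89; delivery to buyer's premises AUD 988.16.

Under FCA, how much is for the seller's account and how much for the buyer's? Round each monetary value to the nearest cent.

Seller: AUD 446224.73; buyer: AUD 8860.94

FCA: the seller delivers export-cleared goods to the carrier; the buyer bears costs from that point.
Seller's account: goods 444333.67 + inland to port 1542.27 + export clearance 348.79 = 446224.73
Buyer's account: origin terminal 940.46 + freight 3021.45 + insurance 134.12 + brokerage 473.86 + duty 3302.89 + delivery 988.16 = 8860.94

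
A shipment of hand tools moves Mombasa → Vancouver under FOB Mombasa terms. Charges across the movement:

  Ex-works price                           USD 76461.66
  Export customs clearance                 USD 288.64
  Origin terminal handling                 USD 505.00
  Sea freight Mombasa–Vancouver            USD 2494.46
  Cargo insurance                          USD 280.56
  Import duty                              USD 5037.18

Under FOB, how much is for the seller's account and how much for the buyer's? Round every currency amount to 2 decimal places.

FOB: the seller bears costs until goods are on board at the origin port; the buyer bears freight, insurance and all costs thereafter.
Seller's account: goods 76461.66 + export clearance 288.64 + origin terminal 505.00 = 77255.30
Buyer's account: freight 2494.46 + insurance 280.56 + duty 5037.18 = 7812.20

Seller: USD 77255.30; buyer: USD 7812.20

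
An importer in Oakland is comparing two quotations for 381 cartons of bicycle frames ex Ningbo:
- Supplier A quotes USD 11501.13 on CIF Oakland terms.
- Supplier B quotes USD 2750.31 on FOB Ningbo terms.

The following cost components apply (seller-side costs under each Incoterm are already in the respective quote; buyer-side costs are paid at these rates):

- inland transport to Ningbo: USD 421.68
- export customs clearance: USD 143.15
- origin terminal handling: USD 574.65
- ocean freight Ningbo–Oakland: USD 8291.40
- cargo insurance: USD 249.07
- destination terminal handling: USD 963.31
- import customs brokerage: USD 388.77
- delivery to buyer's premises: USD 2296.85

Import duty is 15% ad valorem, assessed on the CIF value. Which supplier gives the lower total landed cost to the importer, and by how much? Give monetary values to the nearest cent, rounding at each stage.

Supplier B is cheaper by USD 241.90

Supplier A (CIF):
The CIF price already equals the CIF value: 11501.13
Import duty = 11501.13 × 15% = 1725.17
Buyer bears (A): 963.31 + 388.77 + 2296.85 = 3648.93
Landed cost (A) = invoice 11501.13 + 3648.93 + duty 1725.17 = 16875.23
Supplier B (FOB):
CIF value = FOB price + freight + insurance = 2750.31 + 8291.40 + 249.07 = 11290.78
Import duty = 11290.78 × 15% = 1693.62
Buyer bears (B): 8291.40 + 249.07 + 963.31 + 388.77 + 2296.85 = 12189.40
Landed cost (B) = invoice 2750.31 + 12189.40 + duty 1693.62 = 16633.33
Difference = |16875.23 − 16633.33| = 241.90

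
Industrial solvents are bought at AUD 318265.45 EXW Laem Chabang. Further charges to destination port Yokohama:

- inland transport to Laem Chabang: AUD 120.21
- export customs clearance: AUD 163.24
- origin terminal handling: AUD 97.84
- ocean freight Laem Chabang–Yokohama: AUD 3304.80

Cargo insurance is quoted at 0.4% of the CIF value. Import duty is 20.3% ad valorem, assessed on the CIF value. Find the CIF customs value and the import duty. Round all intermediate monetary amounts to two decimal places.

Let C be the CIF value. C = EXW price + pre-shipment costs + freight + 0.4% × C
C − 0.4% × C = 318265.45 + 120.21 + 163.24 + 97.84 + 3304.80
0.996 × C = 321951.54
C = 321951.54 / 0.996 = 323244.52
Insurance premium = 0.4% × 323244.52 = 1292.98
Import duty = 323244.52 × 20.3% = 65618.64

CIF value: AUD 323244.52; import duty: AUD 65618.64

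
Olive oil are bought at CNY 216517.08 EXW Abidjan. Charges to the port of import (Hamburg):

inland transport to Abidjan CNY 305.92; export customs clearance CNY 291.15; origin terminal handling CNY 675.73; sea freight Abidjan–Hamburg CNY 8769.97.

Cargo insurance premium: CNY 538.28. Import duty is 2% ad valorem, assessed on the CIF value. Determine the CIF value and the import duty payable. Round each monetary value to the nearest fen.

CIF value: CNY 227098.13; import duty: CNY 4541.96

CIF = EXW price + pre-shipment costs + freight + insurance
CIF = 216517.08 + 305.92 + 291.15 + 675.73 + 8769.97 + 538.28 = 227098.13
Import duty = 227098.13 × 2% = 4541.96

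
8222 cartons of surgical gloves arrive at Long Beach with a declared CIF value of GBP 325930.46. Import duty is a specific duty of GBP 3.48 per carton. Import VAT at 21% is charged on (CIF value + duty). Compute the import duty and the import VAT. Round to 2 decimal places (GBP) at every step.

Import duty = 8222 × 3.48 = 28612.56
VAT base = CIF + duty = 325930.46 + 28612.56 = 354543.02
Import VAT = 354543.02 × 21% = 74454.03

Import duty: GBP 28612.56; import VAT: GBP 74454.03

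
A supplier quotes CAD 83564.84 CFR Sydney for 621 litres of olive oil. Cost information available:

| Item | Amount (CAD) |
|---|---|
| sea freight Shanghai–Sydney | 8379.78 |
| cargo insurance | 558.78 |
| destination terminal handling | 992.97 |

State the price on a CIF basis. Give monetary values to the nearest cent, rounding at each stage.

Not relevant to the conversion: freight — on the seller under both CFR and CIF; already in the CFR price and stays in the CIF price. destination terminal — on the buyer under both terms; not part of either seller's price.
From CFR to CIF, the seller additionally bears: insurance.
CIF price = 83564.84 + 558.78 = 84123.62

CIF price: CAD 84123.62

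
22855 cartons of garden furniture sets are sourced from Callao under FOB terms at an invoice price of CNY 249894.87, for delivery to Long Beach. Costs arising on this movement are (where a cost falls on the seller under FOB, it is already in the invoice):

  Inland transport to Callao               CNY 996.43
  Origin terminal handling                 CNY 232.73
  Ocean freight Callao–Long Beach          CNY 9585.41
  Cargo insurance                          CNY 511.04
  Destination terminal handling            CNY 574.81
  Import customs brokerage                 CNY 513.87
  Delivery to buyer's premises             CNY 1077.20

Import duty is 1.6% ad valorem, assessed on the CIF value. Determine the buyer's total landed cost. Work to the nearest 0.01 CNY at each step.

FOB: the seller bears costs until goods are on board at the origin port; the buyer bears freight, insurance and all costs thereafter.
Already in the invoice (seller's account under FOB): inland to port, origin terminal — exclude.
CIF value = FOB price + freight + insurance = 249894.87 + 9585.41 + 511.04 = 259991.32
Import duty = 259991.32 × 1.6% = 4159.86
Buyer bears: freight 9585.41 + insurance 511.04 + destination terminal 574.81 + brokerage 513.87 + delivery 1077.20 + duty 4159.86 = 16422.19
Landed cost = invoice 249894.87 + 16422.19 = 266317.06

Total landed cost: CNY 266317.06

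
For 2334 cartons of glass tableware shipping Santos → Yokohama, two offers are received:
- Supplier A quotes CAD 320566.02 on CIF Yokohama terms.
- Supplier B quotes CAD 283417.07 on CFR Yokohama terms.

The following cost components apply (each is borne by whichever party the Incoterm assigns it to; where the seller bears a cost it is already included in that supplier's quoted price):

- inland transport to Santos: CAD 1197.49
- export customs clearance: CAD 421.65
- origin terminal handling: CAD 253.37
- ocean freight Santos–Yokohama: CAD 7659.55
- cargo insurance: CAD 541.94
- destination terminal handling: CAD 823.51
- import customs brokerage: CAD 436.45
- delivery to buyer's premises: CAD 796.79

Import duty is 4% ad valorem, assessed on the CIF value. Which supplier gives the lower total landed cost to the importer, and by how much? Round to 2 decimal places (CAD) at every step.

Supplier B is cheaper by CAD 38071.29

Supplier A (CIF):
The CIF price already equals the CIF value: 320566.02
Import duty = 320566.02 × 4% = 12822.64
Buyer bears (A): 823.51 + 436.45 + 796.79 = 2056.75
Landed cost (A) = invoice 320566.02 + 2056.75 + duty 12822.64 = 335445.41
Supplier B (CFR):
CIF value = CFR price + insurance = 283417.07 + 541.94 = 283959.01
Import duty = 283959.01 × 4% = 11358.36
Buyer bears (B): 541.94 + 823.51 + 436.45 + 796.79 = 2598.69
Landed cost (B) = invoice 283417.07 + 2598.69 + duty 11358.36 = 297374.12
Difference = |335445.41 − 297374.12| = 38071.29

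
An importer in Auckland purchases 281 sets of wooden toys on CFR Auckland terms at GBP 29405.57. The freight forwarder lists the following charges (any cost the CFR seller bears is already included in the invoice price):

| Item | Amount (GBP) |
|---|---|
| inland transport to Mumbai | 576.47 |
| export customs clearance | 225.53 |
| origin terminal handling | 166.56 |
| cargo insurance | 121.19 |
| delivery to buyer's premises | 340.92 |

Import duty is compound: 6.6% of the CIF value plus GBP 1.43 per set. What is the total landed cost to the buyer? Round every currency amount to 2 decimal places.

Total landed cost: GBP 32218.28

CFR: the seller pays costs through ocean freight to the destination port, but not insurance.
Already in the invoice (seller's account under CFR): inland to port, export clearance, origin terminal — exclude.
CIF value = CFR price + insurance = 29405.57 + 121.19 = 29526.76
Ad valorem component: 29526.76 × 6.6% = 1948.77
Specific component: 281 × 1.43 = 401.83
Import duty = 1948.77 + 401.83 = 2350.60
Buyer bears: insurance 121.19 + delivery 340.92 + duty 2350.60 = 2812.71
Landed cost = invoice 29405.57 + 2812.71 = 32218.28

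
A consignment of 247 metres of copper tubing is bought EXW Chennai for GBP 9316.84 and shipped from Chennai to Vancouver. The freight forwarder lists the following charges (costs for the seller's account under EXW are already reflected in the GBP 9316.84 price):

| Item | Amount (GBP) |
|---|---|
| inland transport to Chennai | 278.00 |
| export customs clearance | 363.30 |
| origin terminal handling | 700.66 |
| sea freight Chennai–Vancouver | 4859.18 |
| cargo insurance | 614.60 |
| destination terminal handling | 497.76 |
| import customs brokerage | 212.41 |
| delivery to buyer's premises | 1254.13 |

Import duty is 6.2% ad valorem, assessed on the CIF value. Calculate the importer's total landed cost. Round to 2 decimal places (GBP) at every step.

Total landed cost: GBP 19097.10

EXW: the seller makes goods available at their premises; the buyer bears all onward costs.
CIF value = EXW price + inland to port + export clearance + origin terminal + freight + insurance = 9316.84 + 278.00 + 363.30 + 700.66 + 4859.18 + 614.60 = 16132.58
Import duty = 16132.58 × 6.2% = 1000.22
Buyer bears: inland to port 278.00 + export clearance 363.30 + origin terminal 700.66 + freight 4859.18 + insurance 614.60 + destination terminal 497.76 + brokerage 212.41 + delivery 1254.13 + duty 1000.22 = 9780.26
Landed cost = invoice 9316.84 + 9780.26 = 19097.10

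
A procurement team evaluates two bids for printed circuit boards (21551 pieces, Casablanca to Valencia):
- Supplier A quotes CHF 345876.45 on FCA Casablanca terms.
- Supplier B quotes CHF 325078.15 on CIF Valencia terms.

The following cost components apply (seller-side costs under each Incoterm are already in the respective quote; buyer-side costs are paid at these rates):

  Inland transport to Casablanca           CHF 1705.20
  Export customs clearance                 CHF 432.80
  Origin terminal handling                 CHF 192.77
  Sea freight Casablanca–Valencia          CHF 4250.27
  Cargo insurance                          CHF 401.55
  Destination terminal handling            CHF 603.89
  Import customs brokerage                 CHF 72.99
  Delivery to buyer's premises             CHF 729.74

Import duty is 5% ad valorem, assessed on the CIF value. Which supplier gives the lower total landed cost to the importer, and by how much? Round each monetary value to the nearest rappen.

Supplier A (FCA):
CIF value = FCA price + origin terminal + freight + insurance = 345876.45 + 192.77 + 4250.27 + 401.55 = 350721.04
Import duty = 350721.04 × 5% = 17536.05
Buyer bears (A): 192.77 + 4250.27 + 401.55 + 603.89 + 72.99 + 729.74 = 6251.21
Landed cost (A) = invoice 345876.45 + 6251.21 + duty 17536.05 = 369663.71
Supplier B (CIF):
The CIF price already equals the CIF value: 325078.15
Import duty = 325078.15 × 5% = 16253.91
Buyer bears (B): 603.89 + 72.99 + 729.74 = 1406.62
Landed cost (B) = invoice 325078.15 + 1406.62 + duty 16253.91 = 342738.68
Difference = |369663.71 − 342738.68| = 26925.03

Supplier B is cheaper by CHF 26925.03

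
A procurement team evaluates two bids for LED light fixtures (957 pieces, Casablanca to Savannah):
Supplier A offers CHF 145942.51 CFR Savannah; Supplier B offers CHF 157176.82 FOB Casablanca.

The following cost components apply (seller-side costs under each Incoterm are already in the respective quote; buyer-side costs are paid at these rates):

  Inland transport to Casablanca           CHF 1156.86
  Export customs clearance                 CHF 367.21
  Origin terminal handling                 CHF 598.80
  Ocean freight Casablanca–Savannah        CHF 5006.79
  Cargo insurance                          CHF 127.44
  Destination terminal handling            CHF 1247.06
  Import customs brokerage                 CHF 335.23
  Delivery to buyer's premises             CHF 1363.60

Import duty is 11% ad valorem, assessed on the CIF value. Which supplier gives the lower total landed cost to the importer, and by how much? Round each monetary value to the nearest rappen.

Supplier A (CFR):
CIF value = CFR price + insurance = 145942.51 + 127.44 = 146069.95
Import duty = 146069.95 × 11% = 16067.69
Buyer bears (A): 127.44 + 1247.06 + 335.23 + 1363.60 = 3073.33
Landed cost (A) = invoice 145942.51 + 3073.33 + duty 16067.69 = 165083.53
Supplier B (FOB):
CIF value = FOB price + freight + insurance = 157176.82 + 5006.79 + 127.44 = 162311.05
Import duty = 162311.05 × 11% = 17854.22
Buyer bears (B): 5006.79 + 127.44 + 1247.06 + 335.23 + 1363.60 = 8080.12
Landed cost (B) = invoice 157176.82 + 8080.12 + duty 17854.22 = 183111.16
Difference = |165083.53 − 183111.16| = 18027.63

Supplier A is cheaper by CHF 18027.63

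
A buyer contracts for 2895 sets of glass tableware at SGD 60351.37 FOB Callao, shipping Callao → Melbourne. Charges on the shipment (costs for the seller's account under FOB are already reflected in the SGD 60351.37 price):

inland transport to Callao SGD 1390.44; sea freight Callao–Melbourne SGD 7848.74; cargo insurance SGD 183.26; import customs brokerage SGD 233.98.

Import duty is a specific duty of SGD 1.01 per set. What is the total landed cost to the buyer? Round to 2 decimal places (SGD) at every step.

FOB: the seller bears costs until goods are on board at the origin port; the buyer bears freight, insurance and all costs thereafter.
Already in the invoice (seller's account under FOB): inland to port — exclude.
CIF value = FOB price + freight + insurance = 60351.37 + 7848.74 + 183.26 = 68383.37
Import duty = 2895 × 1.01 = 2923.95
Buyer bears: freight 7848.74 + insurance 183.26 + brokerage 233.98 + duty 2923.95 = 11189.93
Landed cost = invoice 60351.37 + 11189.93 = 71541.30

Total landed cost: SGD 71541.30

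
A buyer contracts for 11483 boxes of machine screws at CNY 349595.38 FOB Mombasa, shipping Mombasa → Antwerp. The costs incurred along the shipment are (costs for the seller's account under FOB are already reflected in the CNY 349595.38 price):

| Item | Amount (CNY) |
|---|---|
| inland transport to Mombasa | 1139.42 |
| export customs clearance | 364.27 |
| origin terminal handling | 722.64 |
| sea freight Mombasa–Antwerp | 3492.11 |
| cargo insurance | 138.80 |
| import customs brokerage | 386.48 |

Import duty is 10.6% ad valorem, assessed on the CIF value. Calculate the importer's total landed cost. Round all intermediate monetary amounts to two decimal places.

FOB: the seller bears costs until goods are on board at the origin port; the buyer bears freight, insurance and all costs thereafter.
Already in the invoice (seller's account under FOB): inland to port, export clearance, origin terminal — exclude.
CIF value = FOB price + freight + insurance = 349595.38 + 3492.11 + 138.80 = 353226.29
Import duty = 353226.29 × 10.6% = 37441.99
Buyer bears: freight 3492.11 + insurance 138.80 + brokerage 386.48 + duty 37441.99 = 41459.38
Landed cost = invoice 349595.38 + 41459.38 = 391054.76

Total landed cost: CNY 391054.76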